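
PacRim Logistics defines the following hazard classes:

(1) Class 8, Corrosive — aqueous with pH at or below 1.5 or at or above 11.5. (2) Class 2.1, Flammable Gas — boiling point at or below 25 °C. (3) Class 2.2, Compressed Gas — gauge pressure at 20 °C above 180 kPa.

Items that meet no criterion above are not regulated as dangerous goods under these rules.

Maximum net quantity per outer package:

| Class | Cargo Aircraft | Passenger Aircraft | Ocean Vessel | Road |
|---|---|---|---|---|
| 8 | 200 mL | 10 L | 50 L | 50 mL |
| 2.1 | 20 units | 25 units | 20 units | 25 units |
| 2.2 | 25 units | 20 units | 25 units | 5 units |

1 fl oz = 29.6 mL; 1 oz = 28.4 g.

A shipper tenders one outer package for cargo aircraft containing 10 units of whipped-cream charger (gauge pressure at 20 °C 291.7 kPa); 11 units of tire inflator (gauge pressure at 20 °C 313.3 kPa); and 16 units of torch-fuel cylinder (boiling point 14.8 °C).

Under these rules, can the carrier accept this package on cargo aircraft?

The whipped-cream charger has gauge pressure at 20 °C 291.7 kPa, which is > 180 kPa, so it is Class 2.2 (Compressed Gas).
With gauge pressure at 20 °C 313.3 kPa (> 180 kPa), the tire inflator falls in Class 2.2.
Torch-fuel cylinder: boiling point 14.8 °C ≤ 25 °C → Class 2.1 (Flammable Gas).
Class 2.2 net quantity: 10 units + 11 units = 21 units.
That is within the Class 2.2 cargo aircraft limit of 25 units.
Class 2.1 quantity: 16 units.
16 units is within the cargo aircraft limit of 20 units for Class 2.1.
Every hazard class is within its cargo aircraft limit and no segregation rule is violated.

Yes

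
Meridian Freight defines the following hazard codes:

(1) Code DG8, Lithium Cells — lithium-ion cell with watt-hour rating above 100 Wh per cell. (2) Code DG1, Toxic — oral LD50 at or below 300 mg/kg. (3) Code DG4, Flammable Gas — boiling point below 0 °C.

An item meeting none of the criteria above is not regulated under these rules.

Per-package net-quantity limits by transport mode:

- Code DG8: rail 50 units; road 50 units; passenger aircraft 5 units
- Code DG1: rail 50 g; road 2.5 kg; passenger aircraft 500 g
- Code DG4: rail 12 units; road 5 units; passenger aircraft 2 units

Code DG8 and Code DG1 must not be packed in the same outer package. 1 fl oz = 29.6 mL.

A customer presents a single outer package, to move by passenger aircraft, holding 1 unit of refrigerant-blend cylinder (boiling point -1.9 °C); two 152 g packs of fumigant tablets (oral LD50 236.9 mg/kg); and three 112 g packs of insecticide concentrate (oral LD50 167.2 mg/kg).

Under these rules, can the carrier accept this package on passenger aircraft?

Refrigerant-blend cylinder: boiling point -1.9 °C < 0 °C → Code DG4 (Flammable Gas).
Fumigant tablets: oral LD50 236.9 mg/kg ≤ 300 mg/kg → Code DG1 (Toxic).
The insecticide concentrate has oral LD50 167.2 mg/kg, which is ≤ 300 mg/kg, so it is Code DG1 (Toxic).
Code DG1 net quantity: (two 152 g packs = 304 g) + (three 112 g packs = 336 g) = 640 g.
640 g > 500 g (passenger aircraft limit, Code DG1) — over the limit.
Code DG4 quantity: 1 unit.
1 unit ≤ 2 units (passenger aircraft limit, Code DG4) — within limit.
The segregation rule (Code DG8 with Code DG1) does not apply to Code DG1 with Code DG4.

No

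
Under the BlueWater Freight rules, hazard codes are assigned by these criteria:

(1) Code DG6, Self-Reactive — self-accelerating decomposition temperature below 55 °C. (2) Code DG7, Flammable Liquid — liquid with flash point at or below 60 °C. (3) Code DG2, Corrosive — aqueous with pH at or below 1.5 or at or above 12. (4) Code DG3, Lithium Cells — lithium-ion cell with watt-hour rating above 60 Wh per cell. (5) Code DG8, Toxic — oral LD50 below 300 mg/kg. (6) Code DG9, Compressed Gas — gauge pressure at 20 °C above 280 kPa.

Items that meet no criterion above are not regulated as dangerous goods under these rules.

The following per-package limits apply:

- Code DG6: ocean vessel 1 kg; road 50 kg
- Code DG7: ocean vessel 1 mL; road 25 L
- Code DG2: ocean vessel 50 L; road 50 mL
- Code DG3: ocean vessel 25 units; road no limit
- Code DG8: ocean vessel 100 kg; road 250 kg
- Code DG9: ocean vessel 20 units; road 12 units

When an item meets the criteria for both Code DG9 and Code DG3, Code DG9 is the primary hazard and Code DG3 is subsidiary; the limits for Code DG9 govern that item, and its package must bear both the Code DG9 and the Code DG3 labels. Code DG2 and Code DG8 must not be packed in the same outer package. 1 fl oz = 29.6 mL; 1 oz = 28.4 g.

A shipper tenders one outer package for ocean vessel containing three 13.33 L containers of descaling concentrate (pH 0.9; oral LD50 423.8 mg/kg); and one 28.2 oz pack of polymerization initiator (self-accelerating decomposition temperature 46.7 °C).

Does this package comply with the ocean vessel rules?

pH 0.9 meets the Code DG2 criterion (Corrosive), so the descaling concentrate is Code DG2.
The polymerization initiator has self-accelerating decomposition temperature 46.7 °C, which is < 55 °C, so it is Code DG6 (Self-Reactive).
Code DG2 quantity: three 13.33 L containers = 39.99 L.
That is within the Code DG2 ocean vessel limit of 50 L.
Code DG6 quantity: one 28.2 oz pack = 800.88 g.
That is within the Code DG6 ocean vessel limit of 1 kg.
The segregation rule (Code DG2 with Code DG8) does not apply to Code DG2 with Code DG6.
Every hazard code is within its ocean vessel limit and no segregation rule is violated.

Yes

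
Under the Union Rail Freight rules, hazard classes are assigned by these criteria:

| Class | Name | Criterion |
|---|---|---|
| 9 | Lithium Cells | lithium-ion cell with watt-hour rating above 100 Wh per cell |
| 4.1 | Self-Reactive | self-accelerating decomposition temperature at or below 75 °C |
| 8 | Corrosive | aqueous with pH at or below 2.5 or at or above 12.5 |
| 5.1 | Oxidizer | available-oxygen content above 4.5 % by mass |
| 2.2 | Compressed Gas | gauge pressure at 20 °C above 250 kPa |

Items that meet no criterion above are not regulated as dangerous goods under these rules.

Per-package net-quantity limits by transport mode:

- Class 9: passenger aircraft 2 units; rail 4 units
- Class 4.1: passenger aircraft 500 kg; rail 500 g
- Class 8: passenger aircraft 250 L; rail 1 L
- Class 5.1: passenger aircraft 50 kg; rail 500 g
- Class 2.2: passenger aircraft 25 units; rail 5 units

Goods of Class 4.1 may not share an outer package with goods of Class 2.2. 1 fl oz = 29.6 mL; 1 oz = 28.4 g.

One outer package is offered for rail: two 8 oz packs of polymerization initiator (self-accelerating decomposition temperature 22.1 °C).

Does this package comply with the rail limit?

The polymerization initiator has self-accelerating decomposition temperature 22.1 °C, which is ≤ 75 °C, so it is Class 4.1 (Self-Reactive).
Class 4.1 quantity: two 8 oz packs = 454.4 g.
454.4 g ≤ 500 g (rail limit, Class 4.1) — within limit.

Yes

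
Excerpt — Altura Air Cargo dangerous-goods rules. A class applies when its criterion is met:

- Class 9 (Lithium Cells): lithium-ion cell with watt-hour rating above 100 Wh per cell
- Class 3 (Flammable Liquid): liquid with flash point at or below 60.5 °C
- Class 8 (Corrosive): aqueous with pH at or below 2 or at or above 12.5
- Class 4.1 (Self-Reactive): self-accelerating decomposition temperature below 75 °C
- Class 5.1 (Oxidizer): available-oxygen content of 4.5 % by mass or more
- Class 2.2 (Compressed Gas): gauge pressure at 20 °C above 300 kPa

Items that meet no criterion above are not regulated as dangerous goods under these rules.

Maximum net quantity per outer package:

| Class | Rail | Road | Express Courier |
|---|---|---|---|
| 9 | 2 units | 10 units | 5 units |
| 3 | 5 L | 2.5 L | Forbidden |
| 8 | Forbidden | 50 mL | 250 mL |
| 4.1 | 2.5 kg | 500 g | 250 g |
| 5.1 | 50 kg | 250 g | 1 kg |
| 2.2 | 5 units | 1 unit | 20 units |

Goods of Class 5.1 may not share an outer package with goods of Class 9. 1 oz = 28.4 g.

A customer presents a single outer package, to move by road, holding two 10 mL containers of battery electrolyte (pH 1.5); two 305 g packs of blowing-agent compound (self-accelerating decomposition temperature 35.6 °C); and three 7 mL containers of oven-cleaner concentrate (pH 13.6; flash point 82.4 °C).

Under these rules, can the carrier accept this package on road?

No

With pH 1.5 (≤ 2), the battery electrolyte falls in Class 8.
Self-accelerating decomposition temperature 35.6 °C meets the Class 4.1 criterion (Self-Reactive), so the blowing-agent compound is Class 4.1.
With pH 13.6 (≥ 12.5), the oven-cleaner concentrate falls in Class 8.
Total Class 8: (two 10 mL containers = 20 mL) + (three 7 mL containers = 21 mL) = 41 mL.
41 mL is within the road limit of 50 mL for Class 8.
Class 4.1 quantity: two 305 g packs = 610 g.
610 g > 500 g (road limit, Class 4.1) — over the limit.
The segregation rule (Class 5.1 with Class 9) does not apply to Class 8 with Class 4.1.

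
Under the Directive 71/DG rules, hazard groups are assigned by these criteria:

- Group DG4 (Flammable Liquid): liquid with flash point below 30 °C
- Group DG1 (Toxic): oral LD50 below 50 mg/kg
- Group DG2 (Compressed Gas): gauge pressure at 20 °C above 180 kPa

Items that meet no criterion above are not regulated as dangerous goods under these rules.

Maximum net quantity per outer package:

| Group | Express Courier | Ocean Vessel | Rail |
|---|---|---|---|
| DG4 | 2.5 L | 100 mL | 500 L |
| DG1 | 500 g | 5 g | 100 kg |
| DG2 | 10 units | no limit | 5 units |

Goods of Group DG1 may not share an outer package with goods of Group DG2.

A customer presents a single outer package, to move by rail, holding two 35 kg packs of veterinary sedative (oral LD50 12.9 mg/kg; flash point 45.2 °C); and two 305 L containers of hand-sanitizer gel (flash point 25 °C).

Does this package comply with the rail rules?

The veterinary sedative has oral LD50 12.9 mg/kg, which is < 50 mg/kg, so it is Group DG1 (Toxic).
The hand-sanitizer gel has flash point 25 °C, which is < 30 °C, so it is Group DG4 (Flammable Liquid).
Group DG4 quantity: two 305 L containers = 610 L.
That exceeds the Group DG4 rail limit of 500 L.
Group DG1 quantity: two 35 kg packs = 70 kg.
70 kg is within the rail limit of 100 kg for Group DG1.
The segregation rule (Group DG1 with Group DG2) does not apply to Group DG4 with Group DG1.

No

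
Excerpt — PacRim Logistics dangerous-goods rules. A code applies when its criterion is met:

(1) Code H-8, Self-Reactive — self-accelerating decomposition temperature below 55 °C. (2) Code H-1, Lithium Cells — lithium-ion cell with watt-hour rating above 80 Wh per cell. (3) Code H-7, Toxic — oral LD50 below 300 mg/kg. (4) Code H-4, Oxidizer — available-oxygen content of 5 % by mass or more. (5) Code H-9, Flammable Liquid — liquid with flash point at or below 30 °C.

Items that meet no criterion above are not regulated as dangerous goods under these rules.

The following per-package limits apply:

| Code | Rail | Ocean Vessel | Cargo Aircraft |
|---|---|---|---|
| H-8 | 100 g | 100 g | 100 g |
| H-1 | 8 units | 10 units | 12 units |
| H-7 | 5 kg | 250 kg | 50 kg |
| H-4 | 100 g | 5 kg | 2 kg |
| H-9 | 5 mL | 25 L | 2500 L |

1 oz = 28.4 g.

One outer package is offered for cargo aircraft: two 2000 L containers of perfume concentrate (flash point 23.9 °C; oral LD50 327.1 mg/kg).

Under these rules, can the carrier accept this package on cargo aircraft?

The perfume concentrate has flash point 23.9 °C, which is ≤ 30 °C, so it is Code H-9 (Flammable Liquid).
Code H-9 quantity: two 2000 L containers = 4000 L.
That exceeds the Code H-9 cargo aircraft limit of 2500 L.

No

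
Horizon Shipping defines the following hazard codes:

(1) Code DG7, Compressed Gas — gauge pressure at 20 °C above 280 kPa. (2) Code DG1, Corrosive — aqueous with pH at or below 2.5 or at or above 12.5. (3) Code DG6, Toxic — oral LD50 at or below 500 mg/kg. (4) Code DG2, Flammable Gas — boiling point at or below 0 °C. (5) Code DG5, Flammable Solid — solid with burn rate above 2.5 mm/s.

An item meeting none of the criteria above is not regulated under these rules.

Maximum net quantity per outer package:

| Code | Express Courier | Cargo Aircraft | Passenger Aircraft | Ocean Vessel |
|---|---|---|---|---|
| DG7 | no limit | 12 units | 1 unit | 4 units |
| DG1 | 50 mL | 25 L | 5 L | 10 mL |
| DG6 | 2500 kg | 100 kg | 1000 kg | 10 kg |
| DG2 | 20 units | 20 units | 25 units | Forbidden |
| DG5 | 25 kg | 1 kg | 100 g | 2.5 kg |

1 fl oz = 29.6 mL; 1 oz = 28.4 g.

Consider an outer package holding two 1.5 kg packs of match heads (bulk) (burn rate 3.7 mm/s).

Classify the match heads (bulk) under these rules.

With burn rate 3.7 mm/s (> 2.5 mm/s), the match heads (bulk) fall in Code DG5.

Code DG5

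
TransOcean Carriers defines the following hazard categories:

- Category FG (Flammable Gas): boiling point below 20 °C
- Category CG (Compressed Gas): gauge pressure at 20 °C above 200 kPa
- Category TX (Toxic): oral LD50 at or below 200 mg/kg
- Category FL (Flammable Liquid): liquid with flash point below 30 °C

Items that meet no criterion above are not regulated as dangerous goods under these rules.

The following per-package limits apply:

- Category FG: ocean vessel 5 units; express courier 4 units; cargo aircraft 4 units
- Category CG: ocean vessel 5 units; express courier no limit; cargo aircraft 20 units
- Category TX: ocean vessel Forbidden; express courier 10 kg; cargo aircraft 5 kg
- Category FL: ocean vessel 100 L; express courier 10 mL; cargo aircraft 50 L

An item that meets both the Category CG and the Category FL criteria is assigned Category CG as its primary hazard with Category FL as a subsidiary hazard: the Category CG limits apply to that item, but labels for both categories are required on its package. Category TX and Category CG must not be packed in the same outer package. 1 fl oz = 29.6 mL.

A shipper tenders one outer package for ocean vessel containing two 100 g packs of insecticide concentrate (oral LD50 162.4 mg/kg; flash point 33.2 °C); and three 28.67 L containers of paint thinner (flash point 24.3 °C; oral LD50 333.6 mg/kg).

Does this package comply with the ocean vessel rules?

No

Insecticide concentrate: oral LD50 162.4 mg/kg ≤ 200 mg/kg → Category TX (Toxic).
Flash point 24.3 °C meets the Category FL criterion (Flammable Liquid), so the paint thinner is Category FL.
Category TX quantity: two 100 g packs = 200 g.
Category TX is Forbidden by ocean vessel.
Category FL quantity: three 28.67 L containers = 86.01 L.
That is within the Category FL ocean vessel limit of 100 L.
The segregation rule (Category TX with Category CG) does not apply to Category TX with Category FL.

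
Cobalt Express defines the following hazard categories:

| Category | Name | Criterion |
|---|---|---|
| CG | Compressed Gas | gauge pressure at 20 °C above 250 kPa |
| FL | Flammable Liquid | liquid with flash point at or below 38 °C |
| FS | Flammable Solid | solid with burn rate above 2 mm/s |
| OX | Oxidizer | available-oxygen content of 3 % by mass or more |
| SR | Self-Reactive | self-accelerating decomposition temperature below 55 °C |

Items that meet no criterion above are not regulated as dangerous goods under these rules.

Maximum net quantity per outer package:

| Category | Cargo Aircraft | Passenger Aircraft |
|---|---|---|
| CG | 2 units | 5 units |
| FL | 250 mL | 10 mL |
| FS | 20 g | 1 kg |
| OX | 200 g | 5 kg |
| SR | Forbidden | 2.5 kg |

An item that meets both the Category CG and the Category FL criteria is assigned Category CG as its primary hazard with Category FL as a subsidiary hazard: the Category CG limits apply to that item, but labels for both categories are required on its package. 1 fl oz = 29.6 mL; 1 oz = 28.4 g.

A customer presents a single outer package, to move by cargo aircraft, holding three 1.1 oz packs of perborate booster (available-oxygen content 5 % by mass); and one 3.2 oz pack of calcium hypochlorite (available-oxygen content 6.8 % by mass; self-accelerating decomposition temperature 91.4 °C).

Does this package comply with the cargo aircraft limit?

Yes

The perborate booster has available-oxygen content 5 % by mass, which is ≥ 3 % by mass, so it is Category OX (Oxidizer).
With available-oxygen content 6.8 % by mass (≥ 3 % by mass), the calcium hypochlorite falls in Category OX.
Total Category OX: (three 1.1 oz packs = 93.72 g) + (one 3.2 oz pack = 90.88 g) = 184.6 g.
That is within the Category OX cargo aircraft limit of 200 g.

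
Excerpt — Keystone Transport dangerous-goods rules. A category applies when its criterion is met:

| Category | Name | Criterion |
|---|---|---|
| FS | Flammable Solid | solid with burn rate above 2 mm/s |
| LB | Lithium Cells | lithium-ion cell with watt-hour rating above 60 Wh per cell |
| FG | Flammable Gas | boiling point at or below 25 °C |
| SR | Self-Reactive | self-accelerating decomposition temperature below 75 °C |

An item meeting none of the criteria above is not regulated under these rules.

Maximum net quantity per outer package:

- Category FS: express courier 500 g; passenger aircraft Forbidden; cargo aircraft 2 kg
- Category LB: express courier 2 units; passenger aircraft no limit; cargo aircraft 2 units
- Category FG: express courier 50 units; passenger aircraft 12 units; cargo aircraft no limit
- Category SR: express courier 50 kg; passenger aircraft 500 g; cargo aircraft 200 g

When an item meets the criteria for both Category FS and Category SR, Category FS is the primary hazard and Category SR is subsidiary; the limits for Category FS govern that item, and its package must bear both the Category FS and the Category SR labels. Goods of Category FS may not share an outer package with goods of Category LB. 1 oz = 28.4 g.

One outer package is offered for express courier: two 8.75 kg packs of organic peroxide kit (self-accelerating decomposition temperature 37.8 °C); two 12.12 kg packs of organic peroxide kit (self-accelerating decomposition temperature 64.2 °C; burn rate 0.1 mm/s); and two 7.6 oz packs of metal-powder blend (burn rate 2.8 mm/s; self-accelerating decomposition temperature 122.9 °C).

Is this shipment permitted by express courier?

Yes

Self-accelerating decomposition temperature 37.8 °C meets the Category SR criterion (Self-Reactive), so the organic peroxide kit is Category SR.
The organic peroxide kit has self-accelerating decomposition temperature 64.2 °C, which is < 75 °C, so it is Category SR (Self-Reactive).
Metal-powder blend: burn rate 2.8 mm/s > 2 mm/s → Category FS (Flammable Solid).
Category FS quantity: two 7.6 oz packs = 431.68 g.
431.68 g is within the express courier limit of 500 g for Category FS.
Category SR net quantity: (two 8.75 kg packs = 17.5 kg) + (two 12.12 kg packs = 24.24 kg) = 41.74 kg.
41.74 kg ≤ 50 kg (express courier limit, Category SR) — within limit.
The segregation rule (Category FS with Category LB) does not apply to Category FS with Category SR.
Every hazard category is within its express courier limit and no segregation rule is violated.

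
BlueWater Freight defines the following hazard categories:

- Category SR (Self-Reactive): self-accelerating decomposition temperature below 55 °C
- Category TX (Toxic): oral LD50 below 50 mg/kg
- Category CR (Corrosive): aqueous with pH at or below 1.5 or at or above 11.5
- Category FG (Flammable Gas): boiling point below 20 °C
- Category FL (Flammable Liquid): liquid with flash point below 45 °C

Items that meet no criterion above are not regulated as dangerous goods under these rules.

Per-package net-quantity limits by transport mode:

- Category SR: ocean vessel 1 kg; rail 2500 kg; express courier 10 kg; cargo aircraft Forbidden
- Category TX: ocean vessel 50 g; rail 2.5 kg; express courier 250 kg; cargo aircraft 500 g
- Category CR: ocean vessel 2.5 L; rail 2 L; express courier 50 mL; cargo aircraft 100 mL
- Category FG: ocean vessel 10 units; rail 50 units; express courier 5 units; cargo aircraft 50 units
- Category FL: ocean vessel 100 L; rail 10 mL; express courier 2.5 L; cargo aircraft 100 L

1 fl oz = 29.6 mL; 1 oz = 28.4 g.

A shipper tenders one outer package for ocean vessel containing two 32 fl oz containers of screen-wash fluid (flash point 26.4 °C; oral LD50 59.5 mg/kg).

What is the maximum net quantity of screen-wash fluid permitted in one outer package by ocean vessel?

100 L

The screen-wash fluid has flash point 26.4 °C, which is < 45 °C, so it is Category FL (Flammable Liquid).
The ocean vessel limit for Category FL is 100 L.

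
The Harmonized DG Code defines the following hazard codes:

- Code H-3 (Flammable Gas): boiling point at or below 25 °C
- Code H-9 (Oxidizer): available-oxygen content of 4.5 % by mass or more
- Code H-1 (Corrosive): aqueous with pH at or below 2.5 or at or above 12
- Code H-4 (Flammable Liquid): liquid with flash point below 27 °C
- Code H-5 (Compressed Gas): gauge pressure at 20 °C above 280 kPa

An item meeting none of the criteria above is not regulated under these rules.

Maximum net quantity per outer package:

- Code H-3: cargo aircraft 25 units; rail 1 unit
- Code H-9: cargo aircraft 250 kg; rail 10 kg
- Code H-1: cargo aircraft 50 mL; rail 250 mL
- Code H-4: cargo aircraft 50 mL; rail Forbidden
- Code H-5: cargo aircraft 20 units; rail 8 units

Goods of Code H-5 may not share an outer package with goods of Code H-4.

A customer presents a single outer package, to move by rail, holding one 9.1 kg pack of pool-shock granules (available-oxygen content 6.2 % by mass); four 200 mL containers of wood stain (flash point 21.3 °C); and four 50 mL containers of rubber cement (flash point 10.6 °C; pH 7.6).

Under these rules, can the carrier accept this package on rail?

With available-oxygen content 6.2 % by mass (≥ 4.5 % by mass), the pool-shock granules fall in Code H-9.
Wood stain: flash point 21.3 °C < 27 °C → Code H-4 (Flammable Liquid).
Rubber cement: flash point 10.6 °C < 27 °C → Code H-4 (Flammable Liquid).
Total Code H-4: (four 200 mL containers = 800 mL) + (four 50 mL containers = 200 mL) = 1 L.
By rail, Code H-4 is Forbidden regardless of quantity.
Code H-9 quantity: 9.1 kg.
9.1 kg ≤ 10 kg (rail limit, Code H-9) — within limit.
The segregation rule (Code H-5 with Code H-4) does not apply to Code H-4 with Code H-9.

No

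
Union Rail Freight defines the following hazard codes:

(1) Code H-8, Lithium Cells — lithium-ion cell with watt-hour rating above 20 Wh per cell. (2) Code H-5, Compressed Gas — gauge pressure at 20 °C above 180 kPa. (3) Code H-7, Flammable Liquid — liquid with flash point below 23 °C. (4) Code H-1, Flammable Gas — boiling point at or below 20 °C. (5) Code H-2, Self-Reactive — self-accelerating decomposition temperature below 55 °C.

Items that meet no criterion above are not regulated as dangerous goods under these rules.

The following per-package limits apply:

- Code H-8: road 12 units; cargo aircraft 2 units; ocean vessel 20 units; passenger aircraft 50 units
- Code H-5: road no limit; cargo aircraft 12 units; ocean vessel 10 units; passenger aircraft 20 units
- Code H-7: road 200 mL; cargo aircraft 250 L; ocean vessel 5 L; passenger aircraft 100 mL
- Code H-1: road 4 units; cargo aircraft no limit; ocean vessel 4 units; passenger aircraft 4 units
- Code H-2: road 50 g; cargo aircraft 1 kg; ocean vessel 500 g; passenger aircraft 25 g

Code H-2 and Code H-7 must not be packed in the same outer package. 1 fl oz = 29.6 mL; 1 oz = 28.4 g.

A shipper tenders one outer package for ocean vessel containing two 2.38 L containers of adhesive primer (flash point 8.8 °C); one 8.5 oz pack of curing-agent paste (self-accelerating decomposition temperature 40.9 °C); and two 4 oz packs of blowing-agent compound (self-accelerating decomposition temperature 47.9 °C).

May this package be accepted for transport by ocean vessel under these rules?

No

The adhesive primer has flash point 8.8 °C, which is < 23 °C, so it is Code H-7 (Flammable Liquid).
With self-accelerating decomposition temperature 40.9 °C (< 55 °C), the curing-agent paste falls in Code H-2.
The blowing-agent compound has self-accelerating decomposition temperature 47.9 °C, which is < 55 °C, so it is Code H-2 (Self-Reactive).
Total Code H-2: (one 8.5 oz pack = 241.4 g) + (two 4 oz packs = 227.2 g) = 468.6 g.
468.6 g ≤ 500 g (ocean vessel limit, Code H-2) — within limit.
Code H-7 quantity: two 2.38 L containers = 4.76 L.
That is within the Code H-7 ocean vessel limit of 5 L.
Code H-2 and Code H-7 may not share an outer package.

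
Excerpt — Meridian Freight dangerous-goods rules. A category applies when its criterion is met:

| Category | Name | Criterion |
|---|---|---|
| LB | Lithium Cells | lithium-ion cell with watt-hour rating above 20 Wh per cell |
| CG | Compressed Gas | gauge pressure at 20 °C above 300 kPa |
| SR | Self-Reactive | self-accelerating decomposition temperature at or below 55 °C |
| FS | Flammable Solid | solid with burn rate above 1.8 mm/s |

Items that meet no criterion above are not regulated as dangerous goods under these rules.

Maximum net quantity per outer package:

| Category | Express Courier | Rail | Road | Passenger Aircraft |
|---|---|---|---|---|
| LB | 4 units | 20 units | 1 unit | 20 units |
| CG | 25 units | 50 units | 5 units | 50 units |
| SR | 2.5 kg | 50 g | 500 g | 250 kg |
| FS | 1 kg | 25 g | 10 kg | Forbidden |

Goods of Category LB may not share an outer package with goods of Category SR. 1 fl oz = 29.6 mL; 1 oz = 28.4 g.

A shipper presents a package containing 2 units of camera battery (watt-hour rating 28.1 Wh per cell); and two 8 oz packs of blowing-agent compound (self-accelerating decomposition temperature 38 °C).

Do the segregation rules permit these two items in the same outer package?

With watt-hour rating 28.1 Wh per cell (> 20 Wh per cell), the camera battery falls in Category LB.
With self-accelerating decomposition temperature 38 °C (≤ 55 °C), the blowing-agent compound falls in Category SR.
Category LB and Category SR may not share an outer package.

No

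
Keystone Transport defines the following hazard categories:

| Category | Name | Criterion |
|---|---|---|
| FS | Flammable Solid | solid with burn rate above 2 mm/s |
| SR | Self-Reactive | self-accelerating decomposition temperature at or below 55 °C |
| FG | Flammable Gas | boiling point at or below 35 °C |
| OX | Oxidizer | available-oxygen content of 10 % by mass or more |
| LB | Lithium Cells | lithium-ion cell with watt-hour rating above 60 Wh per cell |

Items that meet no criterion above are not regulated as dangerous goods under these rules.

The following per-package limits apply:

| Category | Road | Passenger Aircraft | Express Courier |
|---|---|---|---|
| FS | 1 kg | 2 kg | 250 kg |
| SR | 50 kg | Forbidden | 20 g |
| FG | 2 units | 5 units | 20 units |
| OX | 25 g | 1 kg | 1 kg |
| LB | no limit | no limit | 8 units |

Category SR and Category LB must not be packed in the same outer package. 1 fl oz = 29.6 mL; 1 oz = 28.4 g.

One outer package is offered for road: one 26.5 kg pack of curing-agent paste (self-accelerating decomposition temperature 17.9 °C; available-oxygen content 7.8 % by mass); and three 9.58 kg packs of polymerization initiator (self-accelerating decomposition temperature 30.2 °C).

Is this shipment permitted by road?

The curing-agent paste has self-accelerating decomposition temperature 17.9 °C, which is ≤ 55 °C, so it is Category SR (Self-Reactive).
With self-accelerating decomposition temperature 30.2 °C (≤ 55 °C), the polymerization initiator falls in Category SR.
Total Category SR: 26.5 kg + (three 9.58 kg packs = 28.74 kg) = 55.24 kg.
55.24 kg exceeds the road limit of 50 kg for Category SR.

No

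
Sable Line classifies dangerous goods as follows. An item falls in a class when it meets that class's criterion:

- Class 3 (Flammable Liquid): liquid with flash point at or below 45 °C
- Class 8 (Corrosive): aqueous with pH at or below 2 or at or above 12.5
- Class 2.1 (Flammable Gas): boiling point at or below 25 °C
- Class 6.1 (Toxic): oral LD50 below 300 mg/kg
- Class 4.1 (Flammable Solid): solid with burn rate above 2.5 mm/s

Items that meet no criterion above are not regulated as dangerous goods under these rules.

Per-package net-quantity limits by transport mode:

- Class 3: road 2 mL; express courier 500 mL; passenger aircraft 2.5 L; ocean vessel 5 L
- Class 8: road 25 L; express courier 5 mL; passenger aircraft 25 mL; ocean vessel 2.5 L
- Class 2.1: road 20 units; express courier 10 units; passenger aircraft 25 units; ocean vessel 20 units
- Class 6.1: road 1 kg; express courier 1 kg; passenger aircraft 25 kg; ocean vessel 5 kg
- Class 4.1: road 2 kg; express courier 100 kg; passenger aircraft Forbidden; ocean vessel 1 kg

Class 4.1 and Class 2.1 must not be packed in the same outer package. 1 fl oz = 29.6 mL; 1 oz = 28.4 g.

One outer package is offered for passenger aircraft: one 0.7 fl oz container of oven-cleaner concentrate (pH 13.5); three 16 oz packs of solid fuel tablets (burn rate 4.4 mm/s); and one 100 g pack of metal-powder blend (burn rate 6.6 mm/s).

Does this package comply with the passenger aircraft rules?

No

Oven-cleaner concentrate: pH 13.5 ≥ 12.5 → Class 8 (Corrosive).
Solid fuel tablets: burn rate 4.4 mm/s > 2.5 mm/s → Class 4.1 (Flammable Solid).
Burn rate 6.6 mm/s meets the Class 4.1 criterion (Flammable Solid), so the metal-powder blend is Class 4.1.
Class 8 quantity: one 0.7 fl oz container = 20.72 mL.
20.72 mL is within the passenger aircraft limit of 25 mL for Class 8.
Class 4.1 net quantity: (three 16 oz packs = 1363.2 g) + 100 g = 1463.2 g.
Class 4.1 is Forbidden by passenger aircraft.
The segregation rule (Class 4.1 with Class 2.1) does not apply to Class 8 with Class 4.1.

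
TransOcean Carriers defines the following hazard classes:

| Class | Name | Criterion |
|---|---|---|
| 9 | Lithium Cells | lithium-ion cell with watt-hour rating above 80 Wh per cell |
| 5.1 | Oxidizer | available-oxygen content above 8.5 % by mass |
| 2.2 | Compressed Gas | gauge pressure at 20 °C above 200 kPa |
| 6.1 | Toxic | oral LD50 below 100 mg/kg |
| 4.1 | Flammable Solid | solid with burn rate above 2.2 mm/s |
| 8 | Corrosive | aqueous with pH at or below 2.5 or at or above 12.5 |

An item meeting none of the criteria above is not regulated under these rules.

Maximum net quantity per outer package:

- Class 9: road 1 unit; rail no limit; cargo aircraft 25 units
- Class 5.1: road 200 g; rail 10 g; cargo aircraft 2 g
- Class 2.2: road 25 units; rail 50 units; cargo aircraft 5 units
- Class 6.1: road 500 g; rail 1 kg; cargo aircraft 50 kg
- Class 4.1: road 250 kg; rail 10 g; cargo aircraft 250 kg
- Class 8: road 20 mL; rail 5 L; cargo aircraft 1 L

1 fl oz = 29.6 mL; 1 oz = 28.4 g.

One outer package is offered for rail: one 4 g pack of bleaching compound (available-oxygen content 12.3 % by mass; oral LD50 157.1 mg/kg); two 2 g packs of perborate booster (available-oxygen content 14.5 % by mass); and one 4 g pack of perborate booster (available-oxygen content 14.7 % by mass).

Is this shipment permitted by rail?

Bleaching compound: available-oxygen content 12.3 % by mass > 8.5 % by mass → Class 5.1 (Oxidizer).
Perborate booster: available-oxygen content 14.5 % by mass > 8.5 % by mass → Class 5.1 (Oxidizer).
Available-oxygen content 14.7 % by mass meets the Class 5.1 criterion (Oxidizer), so the perborate booster is Class 5.1.
Total Class 5.1: 4 g + (two 2 g packs = 4 g) + 4 g = 12 g.
12 g > 10 g (rail limit, Class 5.1) — over the limit.

No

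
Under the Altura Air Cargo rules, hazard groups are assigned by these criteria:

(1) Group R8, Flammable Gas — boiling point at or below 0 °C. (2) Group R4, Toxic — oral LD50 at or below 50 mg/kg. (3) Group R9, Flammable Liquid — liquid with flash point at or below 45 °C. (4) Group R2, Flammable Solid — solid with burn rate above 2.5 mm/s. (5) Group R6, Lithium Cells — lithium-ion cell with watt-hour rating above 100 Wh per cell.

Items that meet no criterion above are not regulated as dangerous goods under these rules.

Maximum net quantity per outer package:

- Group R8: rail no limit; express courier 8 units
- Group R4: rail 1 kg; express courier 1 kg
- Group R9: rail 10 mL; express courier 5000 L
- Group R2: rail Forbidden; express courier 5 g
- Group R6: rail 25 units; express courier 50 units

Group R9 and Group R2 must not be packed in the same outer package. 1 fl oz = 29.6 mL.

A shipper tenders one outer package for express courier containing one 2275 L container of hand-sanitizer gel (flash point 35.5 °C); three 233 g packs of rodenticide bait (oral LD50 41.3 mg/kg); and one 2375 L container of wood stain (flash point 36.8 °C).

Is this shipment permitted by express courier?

Yes

The hand-sanitizer gel has flash point 35.5 °C, which is ≤ 45 °C, so it is Group R9 (Flammable Liquid).
Oral LD50 41.3 mg/kg meets the Group R4 criterion (Toxic), so the rodenticide bait is Group R4.
With flash point 36.8 °C (≤ 45 °C), the wood stain falls in Group R9.
Group R9 net quantity: 2275 L + 2375 L = 4650 L.
4650 L is within the express courier limit of 5000 L for Group R9.
Group R4 quantity: three 233 g packs = 699 g.
699 g is within the express courier limit of 1 kg for Group R4.
The segregation rule (Group R9 with Group R2) does not apply to Group R9 with Group R4.
Every hazard group is within its express courier limit and no segregation rule is violated.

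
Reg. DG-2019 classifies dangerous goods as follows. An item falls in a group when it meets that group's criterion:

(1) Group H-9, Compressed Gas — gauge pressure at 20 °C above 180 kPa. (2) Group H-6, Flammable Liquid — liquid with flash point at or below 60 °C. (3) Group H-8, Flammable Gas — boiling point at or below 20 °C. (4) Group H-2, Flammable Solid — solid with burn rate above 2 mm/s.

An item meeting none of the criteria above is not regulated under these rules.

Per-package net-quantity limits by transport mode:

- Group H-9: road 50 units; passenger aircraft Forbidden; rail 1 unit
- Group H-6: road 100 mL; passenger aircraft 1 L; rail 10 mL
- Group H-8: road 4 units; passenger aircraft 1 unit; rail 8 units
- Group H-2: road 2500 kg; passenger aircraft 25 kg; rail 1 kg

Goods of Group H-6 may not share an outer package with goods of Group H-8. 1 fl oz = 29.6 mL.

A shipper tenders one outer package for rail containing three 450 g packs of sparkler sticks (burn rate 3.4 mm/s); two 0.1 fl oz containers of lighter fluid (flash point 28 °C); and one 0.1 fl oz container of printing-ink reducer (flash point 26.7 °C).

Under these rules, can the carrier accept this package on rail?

No

Sparkler sticks: burn rate 3.4 mm/s > 2 mm/s → Group H-2 (Flammable Solid).
The lighter fluid has flash point 28 °C, which is ≤ 60 °C, so it is Group H-6 (Flammable Liquid).
With flash point 26.7 °C (≤ 60 °C), the printing-ink reducer falls in Group H-6.
Group H-6 net quantity: (two 0.1 fl oz containers = 5.92 mL) + (one 0.1 fl oz container = 2.96 mL) = 8.88 mL.
8.88 mL is within the rail limit of 10 mL for Group H-6.
Group H-2 quantity: three 450 g packs = 1.35 kg.
1.35 kg > 1 kg (rail limit, Group H-2) — over the limit.
The segregation rule (Group H-6 with Group H-8) does not apply to Group H-6 with Group H-2.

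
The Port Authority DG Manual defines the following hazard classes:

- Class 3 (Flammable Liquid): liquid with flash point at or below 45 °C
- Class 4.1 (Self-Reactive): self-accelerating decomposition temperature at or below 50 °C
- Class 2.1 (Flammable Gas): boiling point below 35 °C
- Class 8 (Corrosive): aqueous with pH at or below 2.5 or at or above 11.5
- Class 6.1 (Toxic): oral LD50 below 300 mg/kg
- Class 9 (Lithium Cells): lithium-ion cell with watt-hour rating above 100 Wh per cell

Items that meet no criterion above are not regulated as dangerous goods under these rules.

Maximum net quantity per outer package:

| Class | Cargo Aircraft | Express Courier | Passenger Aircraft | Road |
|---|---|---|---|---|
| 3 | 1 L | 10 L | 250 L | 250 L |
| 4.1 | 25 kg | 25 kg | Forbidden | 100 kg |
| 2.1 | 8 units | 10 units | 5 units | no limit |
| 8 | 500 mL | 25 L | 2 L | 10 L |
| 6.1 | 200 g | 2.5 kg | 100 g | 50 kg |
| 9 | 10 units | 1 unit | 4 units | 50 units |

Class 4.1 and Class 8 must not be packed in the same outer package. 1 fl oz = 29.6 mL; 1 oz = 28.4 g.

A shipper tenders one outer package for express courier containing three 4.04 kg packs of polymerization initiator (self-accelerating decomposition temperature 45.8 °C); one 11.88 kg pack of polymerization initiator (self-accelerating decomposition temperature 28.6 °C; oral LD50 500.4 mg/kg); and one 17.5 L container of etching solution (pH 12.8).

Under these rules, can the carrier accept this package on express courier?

No

Polymerization initiator: self-accelerating decomposition temperature 45.8 °C ≤ 50 °C → Class 4.1 (Self-Reactive).
The polymerization initiator has self-accelerating decomposition temperature 28.6 °C, which is ≤ 50 °C, so it is Class 4.1 (Self-Reactive).
pH 12.8 meets the Class 8 criterion (Corrosive), so the etching solution is Class 8.
Class 4.1 net quantity: (three 4.04 kg packs = 12.12 kg) + 11.88 kg = 24 kg.
24 kg is within the express courier limit of 25 kg for Class 4.1.
Class 8 quantity: 17.5 L.
17.5 L ≤ 25 L (express courier limit, Class 8) — within limit.
Class 4.1 and Class 8 may not share an outer package.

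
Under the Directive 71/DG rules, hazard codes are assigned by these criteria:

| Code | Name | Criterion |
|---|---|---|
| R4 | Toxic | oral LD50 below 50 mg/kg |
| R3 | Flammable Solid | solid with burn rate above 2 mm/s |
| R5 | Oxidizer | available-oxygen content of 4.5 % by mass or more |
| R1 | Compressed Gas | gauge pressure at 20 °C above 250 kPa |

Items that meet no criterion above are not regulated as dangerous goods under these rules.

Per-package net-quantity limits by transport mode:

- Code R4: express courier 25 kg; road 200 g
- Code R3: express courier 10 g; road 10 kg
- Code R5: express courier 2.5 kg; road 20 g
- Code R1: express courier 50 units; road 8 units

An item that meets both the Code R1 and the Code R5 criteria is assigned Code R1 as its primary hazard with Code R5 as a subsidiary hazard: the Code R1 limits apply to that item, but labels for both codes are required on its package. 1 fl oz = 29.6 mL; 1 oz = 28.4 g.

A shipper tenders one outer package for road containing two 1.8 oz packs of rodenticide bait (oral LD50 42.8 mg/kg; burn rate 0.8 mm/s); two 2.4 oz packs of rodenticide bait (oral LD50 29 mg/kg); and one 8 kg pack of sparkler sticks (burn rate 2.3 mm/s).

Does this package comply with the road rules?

No

Rodenticide bait: oral LD50 42.8 mg/kg < 50 mg/kg → Code R4 (Toxic).
Oral LD50 29 mg/kg meets the Code R4 criterion (Toxic), so the rodenticide bait is Code R4.
Sparkler sticks: burn rate 2.3 mm/s > 2 mm/s → Code R3 (Flammable Solid).
Total Code R4: (two 1.8 oz packs = 102.24 g) + (two 2.4 oz packs = 136.32 g) = 238.56 g.
238.56 g exceeds the road limit of 200 g for Code R4.
Code R3 quantity: 8 kg.
That is within the Code R3 road limit of 10 kg.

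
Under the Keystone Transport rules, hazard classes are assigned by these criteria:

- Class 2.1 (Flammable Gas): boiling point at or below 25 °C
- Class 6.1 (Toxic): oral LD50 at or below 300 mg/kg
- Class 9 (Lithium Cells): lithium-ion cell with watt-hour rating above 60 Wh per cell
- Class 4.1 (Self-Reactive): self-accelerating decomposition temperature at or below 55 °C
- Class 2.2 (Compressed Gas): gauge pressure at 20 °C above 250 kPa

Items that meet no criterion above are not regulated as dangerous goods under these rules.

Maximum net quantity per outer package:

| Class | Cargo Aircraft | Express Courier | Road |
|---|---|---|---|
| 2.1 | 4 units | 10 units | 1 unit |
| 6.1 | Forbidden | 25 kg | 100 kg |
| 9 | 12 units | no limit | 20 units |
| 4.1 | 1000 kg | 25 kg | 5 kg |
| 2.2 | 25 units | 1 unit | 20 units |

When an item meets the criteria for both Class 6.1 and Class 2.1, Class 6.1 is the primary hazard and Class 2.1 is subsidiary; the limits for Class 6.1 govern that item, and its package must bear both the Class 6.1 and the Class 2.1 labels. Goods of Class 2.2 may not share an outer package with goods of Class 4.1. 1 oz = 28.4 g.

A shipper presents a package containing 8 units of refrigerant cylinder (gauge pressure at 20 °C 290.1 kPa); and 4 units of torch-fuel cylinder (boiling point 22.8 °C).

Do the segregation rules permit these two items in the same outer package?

Yes

Gauge pressure at 20 °C 290.1 kPa meets the Class 2.2 criterion (Compressed Gas), so the refrigerant cylinder is Class 2.2.
The torch-fuel cylinder has boiling point 22.8 °C, which is ≤ 25 °C, so it is Class 2.1 (Flammable Gas).
No segregation rule bars Class 2.2 with Class 2.1.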